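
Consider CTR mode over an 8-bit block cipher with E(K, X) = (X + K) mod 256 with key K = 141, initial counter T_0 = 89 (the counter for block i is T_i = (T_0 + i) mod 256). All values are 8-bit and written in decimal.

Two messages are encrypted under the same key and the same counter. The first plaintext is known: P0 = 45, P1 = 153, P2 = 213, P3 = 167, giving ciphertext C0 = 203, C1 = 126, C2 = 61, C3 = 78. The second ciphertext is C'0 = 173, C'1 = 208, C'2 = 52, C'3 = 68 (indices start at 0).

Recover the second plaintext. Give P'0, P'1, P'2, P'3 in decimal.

In CTR with a reused counter, both messages share the same keystream S_i, so C_i ⊕ C'_i = P_i ⊕ P'_i and thus P'_i = P_i ⊕ C_i ⊕ C'_i.
P'0: 45 ⊕ 203 ⊕ 173 = 75.
P'1: 153 ⊕ 126 ⊕ 208 = 55.
P'2: 213 ⊕ 61 ⊕ 52 = 220.
P'3: 167 ⊕ 78 ⊕ 68 = 173.

P'0 = 75, P'1 = 55, P'2 = 220, P'3 = 173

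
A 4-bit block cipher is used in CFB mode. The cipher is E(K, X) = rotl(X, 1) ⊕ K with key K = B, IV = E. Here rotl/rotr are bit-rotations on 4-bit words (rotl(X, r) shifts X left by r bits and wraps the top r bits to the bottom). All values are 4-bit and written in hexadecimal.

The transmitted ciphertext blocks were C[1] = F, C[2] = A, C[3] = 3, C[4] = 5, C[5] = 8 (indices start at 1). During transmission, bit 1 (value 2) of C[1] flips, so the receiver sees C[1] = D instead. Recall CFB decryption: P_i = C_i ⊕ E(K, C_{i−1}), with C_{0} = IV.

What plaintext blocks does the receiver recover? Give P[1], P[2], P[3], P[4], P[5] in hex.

Only C[1] changed, to D. In CFB, a change in C_i flips the same bit in P_i and garbles P_{i+1}. Decrypting the received ciphertext:
P[1]: E(K, E) = 6; D ⊕ 6 = B.
P[2]: E(K, D) = 0; A ⊕ 0 = A.
P[3]: E(K, A) = E; 3 ⊕ E = D.
P[4]: E(K, 3) = D; 5 ⊕ D = 8.
P[5]: E(K, 5) = 1; 8 ⊕ 1 = 9.
Blocks that differ from the original plaintext: P[1], P[2].

P[1] = B, P[2] = A, P[3] = D, P[4] = 8, P[5] = 9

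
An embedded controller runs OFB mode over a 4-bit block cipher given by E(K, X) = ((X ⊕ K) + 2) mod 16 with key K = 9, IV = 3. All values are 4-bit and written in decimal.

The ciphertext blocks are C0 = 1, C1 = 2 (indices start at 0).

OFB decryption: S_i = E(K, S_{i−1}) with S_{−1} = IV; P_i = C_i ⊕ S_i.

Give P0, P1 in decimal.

P0: S = E(K, 3) = 12; 1 ⊕ 12 = 13.
P1: S = E(K, 12) = 7; 2 ⊕ 7 = 5.

P0 = 13, P1 = 5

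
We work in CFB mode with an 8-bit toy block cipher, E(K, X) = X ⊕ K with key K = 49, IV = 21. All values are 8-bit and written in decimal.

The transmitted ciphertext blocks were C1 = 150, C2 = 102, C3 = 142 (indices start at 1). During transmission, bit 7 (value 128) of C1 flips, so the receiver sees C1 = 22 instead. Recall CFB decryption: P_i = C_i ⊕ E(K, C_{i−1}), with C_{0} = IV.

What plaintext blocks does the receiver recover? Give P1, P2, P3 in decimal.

P1 = 50, P2 = 65, P3 = 217

Only C1 changed, to 22. In CFB, a change in C_i flips the same bit in P_i and garbles P_{i+1}. Decrypting the received ciphertext:
P1: E(K, 21) = 36; 22 ⊕ 36 = 50.
P2: E(K, 22) = 39; 102 ⊕ 39 = 65.
P3: E(K, 102) = 87; 142 ⊕ 87 = 217.
Blocks that differ from the original plaintext: P1, P2.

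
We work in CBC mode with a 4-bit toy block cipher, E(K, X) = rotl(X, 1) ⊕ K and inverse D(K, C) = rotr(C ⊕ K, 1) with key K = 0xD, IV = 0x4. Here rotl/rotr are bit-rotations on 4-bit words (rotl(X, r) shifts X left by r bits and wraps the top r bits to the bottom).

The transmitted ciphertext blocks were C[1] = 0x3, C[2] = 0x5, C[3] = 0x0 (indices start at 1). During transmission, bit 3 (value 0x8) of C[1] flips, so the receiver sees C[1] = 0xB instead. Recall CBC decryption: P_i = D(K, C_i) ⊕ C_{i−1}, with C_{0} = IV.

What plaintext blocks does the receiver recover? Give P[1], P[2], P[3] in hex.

Only C[1] changed, to 0xB. In CBC, a change in C_i garbles P_i and flips the same bit in P_{i+1}. Decrypting the received ciphertext:
P[1]: D(K, 0xB) = 0x3; 0x3 ⊕ 0x4 = 0x7.
P[2]: D(K, 0x5) = 0x4; 0x4 ⊕ 0xB = 0xF.
P[3]: D(K, 0x0) = 0xE; 0xE ⊕ 0x5 = 0xB.
Blocks that differ from the original plaintext: P[1], P[2].

P[1] = 0x7, P[2] = 0xF, P[3] = 0xB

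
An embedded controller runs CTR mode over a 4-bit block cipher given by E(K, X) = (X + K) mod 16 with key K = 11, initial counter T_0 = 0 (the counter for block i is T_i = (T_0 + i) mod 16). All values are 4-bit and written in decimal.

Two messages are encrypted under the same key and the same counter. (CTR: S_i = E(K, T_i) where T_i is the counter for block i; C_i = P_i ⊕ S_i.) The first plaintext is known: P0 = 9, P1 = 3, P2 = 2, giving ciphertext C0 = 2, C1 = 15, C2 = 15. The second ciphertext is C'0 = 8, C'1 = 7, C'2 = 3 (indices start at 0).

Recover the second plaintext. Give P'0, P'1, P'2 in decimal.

In CTR with a reused counter, both messages share the same keystream S_i, so C_i ⊕ C'_i = P_i ⊕ P'_i and thus P'_i = P_i ⊕ C_i ⊕ C'_i.
P'0: 9 ⊕ 2 ⊕ 8 = 3.
P'1: 3 ⊕ 15 ⊕ 7 = 11.
P'2: 2 ⊕ 15 ⊕ 3 = 14.

P'0 = 3, P'1 = 11, P'2 = 14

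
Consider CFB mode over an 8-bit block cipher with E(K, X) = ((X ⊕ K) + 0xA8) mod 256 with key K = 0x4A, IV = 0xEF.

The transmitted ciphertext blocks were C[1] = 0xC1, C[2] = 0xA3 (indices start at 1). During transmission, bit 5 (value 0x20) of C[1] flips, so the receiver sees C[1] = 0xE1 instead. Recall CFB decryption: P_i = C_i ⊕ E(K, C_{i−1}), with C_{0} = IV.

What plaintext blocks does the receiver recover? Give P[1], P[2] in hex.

P[1] = 0xAC, P[2] = 0xF0

Only C[1] changed, to 0xE1. In CFB, a change in C_i flips the same bit in P_i and garbles P_{i+1}. Decrypting the received ciphertext:
P[1]: E(K, 0xEF) = 0x4D; 0xE1 ⊕ 0x4D = 0xAC.
P[2]: E(K, 0xE1) = 0x53; 0xA3 ⊕ 0x53 = 0xF0.
Blocks that differ from the original plaintext: P[1], P[2].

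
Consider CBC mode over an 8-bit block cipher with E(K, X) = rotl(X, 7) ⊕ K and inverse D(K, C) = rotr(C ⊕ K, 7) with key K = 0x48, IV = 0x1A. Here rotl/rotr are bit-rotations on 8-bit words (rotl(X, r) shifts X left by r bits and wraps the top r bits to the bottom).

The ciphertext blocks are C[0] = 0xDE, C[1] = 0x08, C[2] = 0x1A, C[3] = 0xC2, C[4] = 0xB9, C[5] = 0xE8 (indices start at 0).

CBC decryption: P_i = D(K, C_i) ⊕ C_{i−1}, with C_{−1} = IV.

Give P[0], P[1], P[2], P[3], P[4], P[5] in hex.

P[0] = 0x37, P[1] = 0x5E, P[2] = 0xAC, P[3] = 0x0F, P[4] = 0x21, P[5] = 0xF8

P[0]: D(K, 0xDE) = 0x2D; 0x2D ⊕ 0x1A = 0x37.
P[1]: D(K, 0x08) = 0x80; 0x80 ⊕ 0xDE = 0x5E.
P[2]: D(K, 0x1A) = 0xA4; 0xA4 ⊕ 0x08 = 0xAC.
P[3]: D(K, 0xC2) = 0x15; 0x15 ⊕ 0x1A = 0x0F.
P[4]: D(K, 0xB9) = 0xE3; 0xE3 ⊕ 0xC2 = 0x21.
P[5]: D(K, 0xE8) = 0x41; 0x41 ⊕ 0xB9 = 0xF8.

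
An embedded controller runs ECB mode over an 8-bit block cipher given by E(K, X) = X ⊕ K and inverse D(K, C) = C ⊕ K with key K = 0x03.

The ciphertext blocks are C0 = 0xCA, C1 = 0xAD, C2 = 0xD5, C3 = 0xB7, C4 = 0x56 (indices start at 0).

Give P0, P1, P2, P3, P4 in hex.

ECB decryption: P_i = D(K, C_i).
P0: D(K, 0xCA) = 0xC9.
P1: D(K, 0xAD) = 0xAE.
P2: D(K, 0xD5) = 0xD6.
P3: D(K, 0xB7) = 0xB4.
P4: D(K, 0x56) = 0x55.

P0 = 0xC9, P1 = 0xAE, P2 = 0xD6, P3 = 0xB4, P4 = 0x55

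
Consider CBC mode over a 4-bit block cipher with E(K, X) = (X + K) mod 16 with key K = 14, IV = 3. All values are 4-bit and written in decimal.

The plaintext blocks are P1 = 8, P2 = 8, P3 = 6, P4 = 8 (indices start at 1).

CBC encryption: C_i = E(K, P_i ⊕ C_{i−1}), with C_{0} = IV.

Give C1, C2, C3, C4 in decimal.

C1: P1 ⊕ 3 = 11; E(K, 11) = 9.
C2: P2 ⊕ 9 = 1; E(K, 1) = 15.
C3: P3 ⊕ 15 = 9; E(K, 9) = 7.
C4: P4 ⊕ 7 = 15; E(K, 15) = 13.

C1 = 9, C2 = 15, C3 = 7, C4 = 13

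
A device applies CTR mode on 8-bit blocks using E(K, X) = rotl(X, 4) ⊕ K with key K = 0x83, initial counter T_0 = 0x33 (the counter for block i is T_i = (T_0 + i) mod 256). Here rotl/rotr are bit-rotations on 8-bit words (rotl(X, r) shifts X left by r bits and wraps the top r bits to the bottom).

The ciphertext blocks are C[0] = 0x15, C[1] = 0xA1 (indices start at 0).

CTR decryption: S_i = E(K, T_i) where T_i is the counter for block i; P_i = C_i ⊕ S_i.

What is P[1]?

P[1] = 0x61

P[1]: T = 0x34, S = E(K, T) = 0xC0; 0xA1 ⊕ 0xC0 = 0x61.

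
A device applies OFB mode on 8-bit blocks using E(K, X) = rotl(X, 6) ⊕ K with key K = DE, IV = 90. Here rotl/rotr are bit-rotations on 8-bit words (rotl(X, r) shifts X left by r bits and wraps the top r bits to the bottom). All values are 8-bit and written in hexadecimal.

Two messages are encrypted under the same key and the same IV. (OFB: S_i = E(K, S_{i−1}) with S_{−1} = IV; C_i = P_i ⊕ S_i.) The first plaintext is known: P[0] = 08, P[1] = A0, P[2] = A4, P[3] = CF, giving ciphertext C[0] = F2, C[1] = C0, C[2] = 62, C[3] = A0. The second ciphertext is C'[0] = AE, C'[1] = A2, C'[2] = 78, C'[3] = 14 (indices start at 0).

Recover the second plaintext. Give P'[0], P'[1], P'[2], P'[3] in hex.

P'[0] = 54, P'[1] = C2, P'[2] = BE, P'[3] = 7B

In OFB with a reused IV, both messages share the same keystream S_i, so C_i ⊕ C'_i = P_i ⊕ P'_i and thus P'_i = P_i ⊕ C_i ⊕ C'_i.
P'[0]: 08 ⊕ F2 ⊕ AE = 54.
P'[1]: A0 ⊕ C0 ⊕ A2 = C2.
P'[2]: A4 ⊕ 62 ⊕ 78 = BE.
P'[3]: CF ⊕ A0 ⊕ 14 = 7B.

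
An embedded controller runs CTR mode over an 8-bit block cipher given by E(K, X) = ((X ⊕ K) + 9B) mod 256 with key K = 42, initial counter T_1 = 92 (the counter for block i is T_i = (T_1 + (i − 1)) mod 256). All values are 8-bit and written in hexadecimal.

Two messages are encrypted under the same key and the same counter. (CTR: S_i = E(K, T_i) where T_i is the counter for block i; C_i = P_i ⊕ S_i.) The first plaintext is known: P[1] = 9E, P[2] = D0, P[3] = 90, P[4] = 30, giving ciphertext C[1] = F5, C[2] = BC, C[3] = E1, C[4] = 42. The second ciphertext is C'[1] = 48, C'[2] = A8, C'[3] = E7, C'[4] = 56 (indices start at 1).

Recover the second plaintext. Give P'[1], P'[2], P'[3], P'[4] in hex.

In CTR with a reused counter, both messages share the same keystream S_i, so C_i ⊕ C'_i = P_i ⊕ P'_i and thus P'_i = P_i ⊕ C_i ⊕ C'_i.
P'[1]: 9E ⊕ F5 ⊕ 48 = 23.
P'[2]: D0 ⊕ BC ⊕ A8 = C4.
P'[3]: 90 ⊕ E1 ⊕ E7 = 96.
P'[4]: 30 ⊕ 42 ⊕ 56 = 24.

P'[1] = 23, P'[2] = C4, P'[3] = 96, P'[4] = 24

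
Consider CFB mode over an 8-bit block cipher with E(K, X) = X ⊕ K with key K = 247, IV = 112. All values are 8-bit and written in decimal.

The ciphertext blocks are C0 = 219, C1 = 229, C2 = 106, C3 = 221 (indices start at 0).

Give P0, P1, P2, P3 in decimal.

CFB decryption: P_i = C_i ⊕ E(K, C_{i−1}), with C_{−1} = IV.
P0: E(K, 112) = 135; 219 ⊕ 135 = 92.
P1: E(K, 219) = 44; 229 ⊕ 44 = 201.
P2: E(K, 229) = 18; 106 ⊕ 18 = 120.
P3: E(K, 106) = 157; 221 ⊕ 157 = 64.

P0 = 92, P1 = 201, P2 = 120, P3 = 64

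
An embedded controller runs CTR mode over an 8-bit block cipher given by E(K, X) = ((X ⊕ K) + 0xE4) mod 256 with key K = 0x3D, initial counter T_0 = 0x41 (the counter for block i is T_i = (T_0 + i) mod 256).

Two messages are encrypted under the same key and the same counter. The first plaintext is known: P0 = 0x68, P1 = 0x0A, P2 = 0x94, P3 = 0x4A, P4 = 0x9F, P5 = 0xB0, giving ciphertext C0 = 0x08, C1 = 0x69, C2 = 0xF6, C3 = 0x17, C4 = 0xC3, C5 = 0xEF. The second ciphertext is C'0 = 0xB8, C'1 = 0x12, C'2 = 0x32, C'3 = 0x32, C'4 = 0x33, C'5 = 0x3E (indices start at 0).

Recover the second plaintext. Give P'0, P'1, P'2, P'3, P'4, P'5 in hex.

P'0 = 0xD8, P'1 = 0x71, P'2 = 0x50, P'3 = 0x6F, P'4 = 0x6F, P'5 = 0x61

In CTR with a reused counter, both messages share the same keystream S_i, so C_i ⊕ C'_i = P_i ⊕ P'_i and thus P'_i = P_i ⊕ C_i ⊕ C'_i.
P'0: 0x68 ⊕ 0x08 ⊕ 0xB8 = 0xD8.
P'1: 0x0A ⊕ 0x69 ⊕ 0x12 = 0x71.
P'2: 0x94 ⊕ 0xF6 ⊕ 0x32 = 0x50.
P'3: 0x4A ⊕ 0x17 ⊕ 0x32 = 0x6F.
P'4: 0x9F ⊕ 0xC3 ⊕ 0x33 = 0x6F.
P'5: 0xB0 ⊕ 0xEF ⊕ 0x3E = 0x61.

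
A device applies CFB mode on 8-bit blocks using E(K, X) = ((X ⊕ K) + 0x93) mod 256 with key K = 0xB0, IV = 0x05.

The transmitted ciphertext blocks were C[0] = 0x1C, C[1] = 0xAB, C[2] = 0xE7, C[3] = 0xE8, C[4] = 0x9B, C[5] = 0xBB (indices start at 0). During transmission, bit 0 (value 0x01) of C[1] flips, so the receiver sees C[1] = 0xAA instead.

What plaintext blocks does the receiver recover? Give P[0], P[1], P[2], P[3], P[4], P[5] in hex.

CFB decryption: P_i = C_i ⊕ E(K, C_{i−1}), with C_{−1} = IV.
Only C[1] changed, to 0xAA. In CFB, a change in C_i flips the same bit in P_i and garbles P_{i+1}. Decrypting the received ciphertext:
P[0]: E(K, 0x05) = 0x48; 0x1C ⊕ 0x48 = 0x54.
P[1]: E(K, 0x1C) = 0x3F; 0xAA ⊕ 0x3F = 0x95.
P[2]: E(K, 0xAA) = 0xAD; 0xE7 ⊕ 0xAD = 0x4A.
P[3]: E(K, 0xE7) = 0xEA; 0xE8 ⊕ 0xEA = 0x02.
P[4]: E(K, 0xE8) = 0xEB; 0x9B ⊕ 0xEB = 0x70.
P[5]: E(K, 0x9B) = 0xBE; 0xBB ⊕ 0xBE = 0x05.
Blocks that differ from the original plaintext: P[1], P[2].

P[0] = 0x54, P[1] = 0x95, P[2] = 0x4A, P[3] = 0x02, P[4] = 0x70, P[5] = 0x05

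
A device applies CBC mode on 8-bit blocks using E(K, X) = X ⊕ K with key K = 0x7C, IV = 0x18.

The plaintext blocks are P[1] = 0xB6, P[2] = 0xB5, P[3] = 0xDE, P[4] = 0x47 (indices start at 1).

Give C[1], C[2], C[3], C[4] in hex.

CBC encryption: C_i = E(K, P_i ⊕ C_{i−1}), with C_{0} = IV.
C[1]: P[1] ⊕ 0x18 = 0xAE; E(K, 0xAE) = 0xD2.
C[2]: P[2] ⊕ 0xD2 = 0x67; E(K, 0x67) = 0x1B.
C[3]: P[3] ⊕ 0x1B = 0xC5; E(K, 0xC5) = 0xB9.
C[4]: P[4] ⊕ 0xB9 = 0xFE; E(K, 0xFE) = 0x82.

C[1] = 0xD2, C[2] = 0x1B, C[3] = 0xB9, C[4] = 0x82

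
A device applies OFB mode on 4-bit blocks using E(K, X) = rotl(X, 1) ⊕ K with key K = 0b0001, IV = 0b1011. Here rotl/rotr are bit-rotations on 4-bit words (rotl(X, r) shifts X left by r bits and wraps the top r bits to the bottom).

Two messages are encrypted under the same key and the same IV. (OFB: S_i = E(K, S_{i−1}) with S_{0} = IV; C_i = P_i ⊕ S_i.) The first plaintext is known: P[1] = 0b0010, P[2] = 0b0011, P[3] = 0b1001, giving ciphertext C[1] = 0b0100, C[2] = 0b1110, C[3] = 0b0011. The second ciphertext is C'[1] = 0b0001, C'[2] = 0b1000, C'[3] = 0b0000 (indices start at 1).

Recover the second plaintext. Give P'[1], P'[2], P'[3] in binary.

In OFB with a reused IV, both messages share the same keystream S_i, so C_i ⊕ C'_i = P_i ⊕ P'_i and thus P'_i = P_i ⊕ C_i ⊕ C'_i.
P'[1]: 0b0010 ⊕ 0b0100 ⊕ 0b0001 = 0b0111.
P'[2]: 0b0011 ⊕ 0b1110 ⊕ 0b1000 = 0b0101.
P'[3]: 0b1001 ⊕ 0b0011 ⊕ 0b0000 = 0b1010.

P'[1] = 0b0111, P'[2] = 0b0101, P'[3] = 0b1010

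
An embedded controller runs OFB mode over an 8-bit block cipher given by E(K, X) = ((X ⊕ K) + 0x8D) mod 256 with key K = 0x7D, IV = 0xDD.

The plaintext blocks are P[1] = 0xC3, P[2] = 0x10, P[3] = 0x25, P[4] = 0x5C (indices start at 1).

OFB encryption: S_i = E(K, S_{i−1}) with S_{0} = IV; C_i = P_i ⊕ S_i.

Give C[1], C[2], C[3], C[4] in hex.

C[1]: S = E(K, 0xDD) = 0x2D; 0xC3 ⊕ 0x2D = 0xEE.
C[2]: S = E(K, 0x2D) = 0xDD; 0x10 ⊕ 0xDD = 0xCD.
C[3]: S = E(K, 0xDD) = 0x2D; 0x25 ⊕ 0x2D = 0x08.
C[4]: S = E(K, 0x2D) = 0xDD; 0x5C ⊕ 0xDD = 0x81.

C[1] = 0xEE, C[2] = 0xCD, C[3] = 0x08, C[4] = 0x81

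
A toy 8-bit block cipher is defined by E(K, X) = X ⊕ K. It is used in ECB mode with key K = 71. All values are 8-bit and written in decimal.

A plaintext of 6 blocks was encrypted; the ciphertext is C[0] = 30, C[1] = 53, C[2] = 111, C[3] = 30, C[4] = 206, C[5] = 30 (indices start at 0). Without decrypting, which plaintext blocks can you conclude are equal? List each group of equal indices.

P[0] = P[3] = P[5]

ECB encrypts each block independently with the same key, so equal ciphertext blocks imply equal plaintext blocks.
C[0] = C[3] = C[5] = 30, so P[0] = P[3] = P[5].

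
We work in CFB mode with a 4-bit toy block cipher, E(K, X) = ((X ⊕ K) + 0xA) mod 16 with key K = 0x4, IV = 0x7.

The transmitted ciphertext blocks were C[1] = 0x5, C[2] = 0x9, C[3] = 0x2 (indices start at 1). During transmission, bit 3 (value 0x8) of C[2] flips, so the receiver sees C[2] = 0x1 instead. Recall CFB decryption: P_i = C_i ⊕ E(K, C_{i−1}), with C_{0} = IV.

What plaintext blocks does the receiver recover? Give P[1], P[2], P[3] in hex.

P[1] = 0x8, P[2] = 0xA, P[3] = 0xD

Only C[2] changed, to 0x1. In CFB, a change in C_i flips the same bit in P_i and garbles P_{i+1}. Decrypting the received ciphertext:
P[1]: E(K, 0x7) = 0xD; 0x5 ⊕ 0xD = 0x8.
P[2]: E(K, 0x5) = 0xB; 0x1 ⊕ 0xB = 0xA.
P[3]: E(K, 0x1) = 0xF; 0x2 ⊕ 0xF = 0xD.
Blocks that differ from the original plaintext: P[2], P[3].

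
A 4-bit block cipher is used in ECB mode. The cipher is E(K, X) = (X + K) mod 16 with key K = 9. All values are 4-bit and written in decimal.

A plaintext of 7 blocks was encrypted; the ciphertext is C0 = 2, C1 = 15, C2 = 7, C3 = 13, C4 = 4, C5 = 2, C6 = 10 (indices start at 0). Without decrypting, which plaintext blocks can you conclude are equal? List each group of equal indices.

P0 = P5

ECB encrypts each block independently with the same key, so equal ciphertext blocks imply equal plaintext blocks.
C0 = C5 = 2, so P0 = P5.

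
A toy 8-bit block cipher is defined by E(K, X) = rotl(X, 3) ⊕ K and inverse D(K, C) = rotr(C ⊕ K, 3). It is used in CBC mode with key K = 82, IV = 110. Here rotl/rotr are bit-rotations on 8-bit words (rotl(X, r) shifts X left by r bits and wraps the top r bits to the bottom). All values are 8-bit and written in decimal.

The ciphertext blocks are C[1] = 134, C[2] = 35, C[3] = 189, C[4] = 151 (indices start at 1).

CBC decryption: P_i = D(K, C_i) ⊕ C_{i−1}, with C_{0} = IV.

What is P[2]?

P[2]: D(K, 35) = 46; 46 ⊕ 134 = 168.

P[2] = 168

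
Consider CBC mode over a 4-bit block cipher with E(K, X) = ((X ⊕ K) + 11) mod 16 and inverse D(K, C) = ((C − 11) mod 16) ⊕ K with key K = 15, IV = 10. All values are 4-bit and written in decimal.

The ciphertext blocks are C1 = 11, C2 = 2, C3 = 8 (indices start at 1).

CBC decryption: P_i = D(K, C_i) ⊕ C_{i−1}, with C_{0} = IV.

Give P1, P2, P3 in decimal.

P1 = 5, P2 = 3, P3 = 0

P1: D(K, 11) = 15; 15 ⊕ 10 = 5.
P2: D(K, 2) = 8; 8 ⊕ 11 = 3.
P3: D(K, 8) = 2; 2 ⊕ 2 = 0.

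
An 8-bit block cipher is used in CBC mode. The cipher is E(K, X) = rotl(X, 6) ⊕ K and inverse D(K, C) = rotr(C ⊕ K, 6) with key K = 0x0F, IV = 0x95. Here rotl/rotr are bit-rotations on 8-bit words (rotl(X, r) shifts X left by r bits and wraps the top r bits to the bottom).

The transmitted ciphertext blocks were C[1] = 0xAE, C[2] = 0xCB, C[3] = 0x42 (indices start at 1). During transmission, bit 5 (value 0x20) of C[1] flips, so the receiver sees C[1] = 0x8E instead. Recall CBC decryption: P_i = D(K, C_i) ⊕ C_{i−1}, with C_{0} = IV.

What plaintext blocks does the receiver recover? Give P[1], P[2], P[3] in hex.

Only C[1] changed, to 0x8E. In CBC, a change in C_i garbles P_i and flips the same bit in P_{i+1}. Decrypting the received ciphertext:
P[1]: D(K, 0x8E) = 0x06; 0x06 ⊕ 0x95 = 0x93.
P[2]: D(K, 0xCB) = 0x13; 0x13 ⊕ 0x8E = 0x9D.
P[3]: D(K, 0x42) = 0x35; 0x35 ⊕ 0xCB = 0xFE.
Blocks that differ from the original plaintext: P[1], P[2].

P[1] = 0x93, P[2] = 0x9D, P[3] = 0xFE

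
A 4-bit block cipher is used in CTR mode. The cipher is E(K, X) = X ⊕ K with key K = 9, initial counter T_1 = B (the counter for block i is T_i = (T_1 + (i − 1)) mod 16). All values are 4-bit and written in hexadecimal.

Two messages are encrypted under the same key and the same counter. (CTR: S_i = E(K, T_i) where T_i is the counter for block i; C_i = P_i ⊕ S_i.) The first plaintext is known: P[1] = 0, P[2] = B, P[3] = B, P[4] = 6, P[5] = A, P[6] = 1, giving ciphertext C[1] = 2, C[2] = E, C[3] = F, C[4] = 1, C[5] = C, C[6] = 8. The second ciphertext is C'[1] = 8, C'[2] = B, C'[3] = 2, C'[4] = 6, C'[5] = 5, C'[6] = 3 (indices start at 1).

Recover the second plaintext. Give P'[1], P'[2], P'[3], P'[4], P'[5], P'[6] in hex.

In CTR with a reused counter, both messages share the same keystream S_i, so C_i ⊕ C'_i = P_i ⊕ P'_i and thus P'_i = P_i ⊕ C_i ⊕ C'_i.
P'[1]: 0 ⊕ 2 ⊕ 8 = A.
P'[2]: B ⊕ E ⊕ B = E.
P'[3]: B ⊕ F ⊕ 2 = 6.
P'[4]: 6 ⊕ 1 ⊕ 6 = 1.
P'[5]: A ⊕ C ⊕ 5 = 3.
P'[6]: 1 ⊕ 8 ⊕ 3 = A.

P'[1] = A, P'[2] = E, P'[3] = 6, P'[4] = 1, P'[5] = 3, P'[6] = A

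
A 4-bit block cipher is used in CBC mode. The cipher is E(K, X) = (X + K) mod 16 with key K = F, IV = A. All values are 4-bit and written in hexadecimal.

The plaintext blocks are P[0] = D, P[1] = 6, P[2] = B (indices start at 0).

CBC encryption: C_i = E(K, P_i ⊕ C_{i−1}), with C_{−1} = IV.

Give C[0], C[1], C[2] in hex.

C[0]: P[0] ⊕ A = 7; E(K, 7) = 6.
C[1]: P[1] ⊕ 6 = 0; E(K, 0) = F.
C[2]: P[2] ⊕ F = 4; E(K, 4) = 3.

C[0] = 6, C[1] = F, C[2] = 3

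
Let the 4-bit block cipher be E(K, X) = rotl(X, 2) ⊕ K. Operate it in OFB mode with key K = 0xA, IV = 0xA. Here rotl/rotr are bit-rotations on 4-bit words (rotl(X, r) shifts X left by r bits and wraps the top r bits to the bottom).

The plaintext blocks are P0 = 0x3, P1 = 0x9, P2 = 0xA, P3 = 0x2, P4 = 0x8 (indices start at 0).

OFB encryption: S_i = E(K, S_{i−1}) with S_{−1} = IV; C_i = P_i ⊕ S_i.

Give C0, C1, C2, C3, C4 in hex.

C0 = 0x3, C1 = 0x3, C2 = 0xA, C3 = 0x8, C4 = 0x8

C0: S = E(K, 0xA) = 0x0; 0x3 ⊕ 0x0 = 0x3.
C1: S = E(K, 0x0) = 0xA; 0x9 ⊕ 0xA = 0x3.
C2: S = E(K, 0xA) = 0x0; 0xA ⊕ 0x0 = 0xA.
C3: S = E(K, 0x0) = 0xA; 0x2 ⊕ 0xA = 0x8.
C4: S = E(K, 0xA) = 0x0; 0x8 ⊕ 0x0 = 0x8.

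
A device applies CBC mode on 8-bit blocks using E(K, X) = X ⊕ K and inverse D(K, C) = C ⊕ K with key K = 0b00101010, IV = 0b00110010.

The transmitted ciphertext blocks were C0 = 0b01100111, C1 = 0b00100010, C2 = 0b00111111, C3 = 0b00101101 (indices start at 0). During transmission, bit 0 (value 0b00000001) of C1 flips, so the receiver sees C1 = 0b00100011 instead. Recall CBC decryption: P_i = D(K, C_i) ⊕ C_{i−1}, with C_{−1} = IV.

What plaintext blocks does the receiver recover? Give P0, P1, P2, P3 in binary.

P0 = 0b01111111, P1 = 0b01101110, P2 = 0b00110110, P3 = 0b00111000

Only C1 changed, to 0b00100011. In CBC, a change in C_i garbles P_i and flips the same bit in P_{i+1}. Decrypting the received ciphertext:
P0: D(K, 0b01100111) = 0b01001101; 0b01001101 ⊕ 0b00110010 = 0b01111111.
P1: D(K, 0b00100011) = 0b00001001; 0b00001001 ⊕ 0b01100111 = 0b01101110.
P2: D(K, 0b00111111) = 0b00010101; 0b00010101 ⊕ 0b00100011 = 0b00110110.
P3: D(K, 0b00101101) = 0b00000111; 0b00000111 ⊕ 0b00111111 = 0b00111000.
Blocks that differ from the original plaintext: P1, P2.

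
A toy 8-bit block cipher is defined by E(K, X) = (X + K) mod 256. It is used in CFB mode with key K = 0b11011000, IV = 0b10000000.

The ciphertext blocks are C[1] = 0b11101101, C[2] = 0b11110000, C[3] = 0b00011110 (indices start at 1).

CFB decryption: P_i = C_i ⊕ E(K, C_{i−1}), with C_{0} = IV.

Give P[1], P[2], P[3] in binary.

P[1]: E(K, 0b10000000) = 0b01011000; 0b11101101 ⊕ 0b01011000 = 0b10110101.
P[2]: E(K, 0b11101101) = 0b11000101; 0b11110000 ⊕ 0b11000101 = 0b00110101.
P[3]: E(K, 0b11110000) = 0b11001000; 0b00011110 ⊕ 0b11001000 = 0b11010110.

P[1] = 0b10110101, P[2] = 0b00110101, P[3] = 0b11010110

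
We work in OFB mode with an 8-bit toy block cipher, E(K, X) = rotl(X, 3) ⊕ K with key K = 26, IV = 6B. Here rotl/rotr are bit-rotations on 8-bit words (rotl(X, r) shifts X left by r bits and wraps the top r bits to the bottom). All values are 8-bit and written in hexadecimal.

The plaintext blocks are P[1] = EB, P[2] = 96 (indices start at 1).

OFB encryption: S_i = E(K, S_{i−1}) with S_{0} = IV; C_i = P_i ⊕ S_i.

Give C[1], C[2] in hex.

C[1] = 96, C[2] = 5B

C[1]: S = E(K, 6B) = 7D; EB ⊕ 7D = 96.
C[2]: S = E(K, 7D) = CD; 96 ⊕ CD = 5B.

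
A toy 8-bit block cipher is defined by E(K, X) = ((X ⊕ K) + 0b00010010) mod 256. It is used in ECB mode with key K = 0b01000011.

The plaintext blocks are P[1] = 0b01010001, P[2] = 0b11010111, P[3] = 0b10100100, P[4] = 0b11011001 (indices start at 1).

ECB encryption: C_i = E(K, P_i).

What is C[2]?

C[2]: E(K, 0b11010111) = 0b10100110.

C[2] = 0b10100110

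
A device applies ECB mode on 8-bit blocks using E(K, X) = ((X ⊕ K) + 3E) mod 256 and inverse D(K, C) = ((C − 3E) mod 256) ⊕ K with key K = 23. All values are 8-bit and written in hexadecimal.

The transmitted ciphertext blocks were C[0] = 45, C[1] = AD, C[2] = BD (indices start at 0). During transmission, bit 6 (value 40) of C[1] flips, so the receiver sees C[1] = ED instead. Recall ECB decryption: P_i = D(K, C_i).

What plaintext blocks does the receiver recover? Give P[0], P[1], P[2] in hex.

Only C[1] changed, to ED. In ECB, a change in C_i affects only P_i. Decrypting the received ciphertext:
P[0]: D(K, 45) = 24.
P[1]: D(K, ED) = 8C.
P[2]: D(K, BD) = 5C.
Blocks that differ from the original plaintext: P[1].

P[0] = 24, P[1] = 8C, P[2] = 5C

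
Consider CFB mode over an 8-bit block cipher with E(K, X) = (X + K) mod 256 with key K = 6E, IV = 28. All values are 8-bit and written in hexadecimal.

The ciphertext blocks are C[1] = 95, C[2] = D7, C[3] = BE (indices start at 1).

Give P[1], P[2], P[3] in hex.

P[1] = 03, P[2] = D4, P[3] = FB

CFB decryption: P_i = C_i ⊕ E(K, C_{i−1}), with C_{0} = IV.
P[1]: E(K, 28) = 96; 95 ⊕ 96 = 03.
P[2]: E(K, 95) = 03; D7 ⊕ 03 = D4.
P[3]: E(K, D7) = 45; BE ⊕ 45 = FB.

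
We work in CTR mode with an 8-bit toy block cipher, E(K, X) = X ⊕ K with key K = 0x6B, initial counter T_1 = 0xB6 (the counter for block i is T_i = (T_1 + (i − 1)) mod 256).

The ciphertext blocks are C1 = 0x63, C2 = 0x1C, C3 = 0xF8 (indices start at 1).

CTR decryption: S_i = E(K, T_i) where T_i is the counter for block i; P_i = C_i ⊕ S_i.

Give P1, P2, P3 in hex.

P1: T = 0xB6, S = E(K, T) = 0xDD; 0x63 ⊕ 0xDD = 0xBE.
P2: T = 0xB7, S = E(K, T) = 0xDC; 0x1C ⊕ 0xDC = 0xC0.
P3: T = 0xB8, S = E(K, T) = 0xD3; 0xF8 ⊕ 0xD3 = 0x2B.

P1 = 0xBE, P2 = 0xC0, P3 = 0x2B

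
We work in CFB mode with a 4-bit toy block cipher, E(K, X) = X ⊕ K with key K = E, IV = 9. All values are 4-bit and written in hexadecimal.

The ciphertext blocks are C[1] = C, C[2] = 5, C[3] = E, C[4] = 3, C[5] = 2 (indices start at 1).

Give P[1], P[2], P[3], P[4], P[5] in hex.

CFB decryption: P_i = C_i ⊕ E(K, C_{i−1}), with C_{0} = IV.
P[1]: E(K, 9) = 7; C ⊕ 7 = B.
P[2]: E(K, C) = 2; 5 ⊕ 2 = 7.
P[3]: E(K, 5) = B; E ⊕ B = 5.
P[4]: E(K, E) = 0; 3 ⊕ 0 = 3.
P[5]: E(K, 3) = D; 2 ⊕ D = F.

P[1] = B, P[2] = 7, P[3] = 5, P[4] = 3, P[5] = F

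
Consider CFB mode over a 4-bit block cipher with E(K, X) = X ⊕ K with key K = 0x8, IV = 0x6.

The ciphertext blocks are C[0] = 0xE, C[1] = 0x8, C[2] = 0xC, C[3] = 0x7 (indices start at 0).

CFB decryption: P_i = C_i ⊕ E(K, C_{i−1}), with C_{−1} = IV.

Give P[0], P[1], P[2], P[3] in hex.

P[0] = 0x0, P[1] = 0xE, P[2] = 0xC, P[3] = 0x3

P[0]: E(K, 0x6) = 0xE; 0xE ⊕ 0xE = 0x0.
P[1]: E(K, 0xE) = 0x6; 0x8 ⊕ 0x6 = 0xE.
P[2]: E(K, 0x8) = 0x0; 0xC ⊕ 0x0 = 0xC.
P[3]: E(K, 0xC) = 0x4; 0x7 ⊕ 0x4 = 0x3.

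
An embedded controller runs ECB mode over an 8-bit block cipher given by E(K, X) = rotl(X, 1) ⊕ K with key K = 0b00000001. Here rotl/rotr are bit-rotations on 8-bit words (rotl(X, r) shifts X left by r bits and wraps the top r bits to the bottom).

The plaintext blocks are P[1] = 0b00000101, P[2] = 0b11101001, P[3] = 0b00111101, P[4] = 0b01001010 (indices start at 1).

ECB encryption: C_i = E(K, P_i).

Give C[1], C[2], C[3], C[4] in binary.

C[1]: E(K, 0b00000101) = 0b00001011.
C[2]: E(K, 0b11101001) = 0b11010010.
C[3]: E(K, 0b00111101) = 0b01111011.
C[4]: E(K, 0b01001010) = 0b10010101.

C[1] = 0b00001011, C[2] = 0b11010010, C[3] = 0b01111011, C[4] = 0b10010101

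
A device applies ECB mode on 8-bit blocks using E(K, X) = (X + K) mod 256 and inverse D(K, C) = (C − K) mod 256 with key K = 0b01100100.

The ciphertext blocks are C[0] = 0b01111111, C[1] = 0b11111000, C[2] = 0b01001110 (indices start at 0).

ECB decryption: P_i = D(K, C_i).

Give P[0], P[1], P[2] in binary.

P[0]: D(K, 0b01111111) = 0b00011011.
P[1]: D(K, 0b11111000) = 0b10010100.
P[2]: D(K, 0b01001110) = 0b11101010.

P[0] = 0b00011011, P[1] = 0b10010100, P[2] = 0b11101010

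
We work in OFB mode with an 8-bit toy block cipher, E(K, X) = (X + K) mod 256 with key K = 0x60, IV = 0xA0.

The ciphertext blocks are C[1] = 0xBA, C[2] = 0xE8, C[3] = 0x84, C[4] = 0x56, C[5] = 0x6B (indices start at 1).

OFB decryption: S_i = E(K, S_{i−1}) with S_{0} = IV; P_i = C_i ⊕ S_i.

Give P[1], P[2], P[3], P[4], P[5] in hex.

P[1]: S = E(K, 0xA0) = 0x00; 0xBA ⊕ 0x00 = 0xBA.
P[2]: S = E(K, 0x00) = 0x60; 0xE8 ⊕ 0x60 = 0x88.
P[3]: S = E(K, 0x60) = 0xC0; 0x84 ⊕ 0xC0 = 0x44.
P[4]: S = E(K, 0xC0) = 0x20; 0x56 ⊕ 0x20 = 0x76.
P[5]: S = E(K, 0x20) = 0x80; 0x6B ⊕ 0x80 = 0xEB.

P[1] = 0xBA, P[2] = 0x88, P[3] = 0x44, P[4] = 0x76, P[5] = 0xEB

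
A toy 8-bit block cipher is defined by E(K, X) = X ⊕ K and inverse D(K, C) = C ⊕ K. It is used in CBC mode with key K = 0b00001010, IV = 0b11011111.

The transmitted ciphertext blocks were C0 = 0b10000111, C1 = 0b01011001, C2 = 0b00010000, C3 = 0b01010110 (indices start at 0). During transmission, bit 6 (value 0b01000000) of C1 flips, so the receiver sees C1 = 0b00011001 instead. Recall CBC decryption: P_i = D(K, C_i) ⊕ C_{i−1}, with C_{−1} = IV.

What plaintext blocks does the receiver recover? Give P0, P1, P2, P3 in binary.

P0 = 0b01010010, P1 = 0b10010100, P2 = 0b00000011, P3 = 0b01001100

Only C1 changed, to 0b00011001. In CBC, a change in C_i garbles P_i and flips the same bit in P_{i+1}. Decrypting the received ciphertext:
P0: D(K, 0b10000111) = 0b10001101; 0b10001101 ⊕ 0b11011111 = 0b01010010.
P1: D(K, 0b00011001) = 0b00010011; 0b00010011 ⊕ 0b10000111 = 0b10010100.
P2: D(K, 0b00010000) = 0b00011010; 0b00011010 ⊕ 0b00011001 = 0b00000011.
P3: D(K, 0b01010110) = 0b01011100; 0b01011100 ⊕ 0b00010000 = 0b01001100.
Blocks that differ from the original plaintext: P1, P2.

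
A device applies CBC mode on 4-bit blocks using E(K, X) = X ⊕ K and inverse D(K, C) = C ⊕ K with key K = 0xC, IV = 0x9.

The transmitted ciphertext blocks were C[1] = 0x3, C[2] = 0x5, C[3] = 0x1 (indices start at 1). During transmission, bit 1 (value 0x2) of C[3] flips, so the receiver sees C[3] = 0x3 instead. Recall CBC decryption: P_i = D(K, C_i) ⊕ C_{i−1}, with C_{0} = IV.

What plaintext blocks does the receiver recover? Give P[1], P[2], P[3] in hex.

Only C[3] changed, to 0x3. In CBC, a change in C_i garbles P_i and flips the same bit in P_{i+1}. Decrypting the received ciphertext:
P[1]: D(K, 0x3) = 0xF; 0xF ⊕ 0x9 = 0x6.
P[2]: D(K, 0x5) = 0x9; 0x9 ⊕ 0x3 = 0xA.
P[3]: D(K, 0x3) = 0xF; 0xF ⊕ 0x5 = 0xA.
Blocks that differ from the original plaintext: P[3].

P[1] = 0x6, P[2] = 0xA, P[3] = 0xA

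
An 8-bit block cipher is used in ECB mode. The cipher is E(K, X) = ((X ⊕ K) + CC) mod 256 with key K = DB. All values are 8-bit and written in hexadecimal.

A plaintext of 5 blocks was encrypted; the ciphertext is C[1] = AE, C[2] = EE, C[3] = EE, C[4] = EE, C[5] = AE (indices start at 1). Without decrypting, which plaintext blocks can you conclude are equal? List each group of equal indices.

ECB encrypts each block independently with the same key, so equal ciphertext blocks imply equal plaintext blocks.
C[1] = C[5] = AE, so P[1] = P[5].
C[2] = C[3] = C[4] = EE, so P[2] = P[3] = P[4].

P[1] = P[5]; P[2] = P[3] = P[4]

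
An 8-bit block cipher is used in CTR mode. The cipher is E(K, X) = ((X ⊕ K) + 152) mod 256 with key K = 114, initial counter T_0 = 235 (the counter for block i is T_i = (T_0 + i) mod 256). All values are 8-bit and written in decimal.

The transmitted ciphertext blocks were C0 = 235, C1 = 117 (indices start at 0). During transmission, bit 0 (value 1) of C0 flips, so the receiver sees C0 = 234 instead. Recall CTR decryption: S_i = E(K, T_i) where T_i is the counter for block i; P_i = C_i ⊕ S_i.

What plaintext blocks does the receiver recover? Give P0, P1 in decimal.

Only C0 changed, to 234. In CTR, a change in C_i flips the same bit in P_i only; the keystream is unaffected. Decrypting the received ciphertext:
P0: T = 235, S = E(K, T) = 49; 234 ⊕ 49 = 219.
P1: T = 236, S = E(K, T) = 54; 117 ⊕ 54 = 67.
Blocks that differ from the original plaintext: P0.

P0 = 219, P1 = 67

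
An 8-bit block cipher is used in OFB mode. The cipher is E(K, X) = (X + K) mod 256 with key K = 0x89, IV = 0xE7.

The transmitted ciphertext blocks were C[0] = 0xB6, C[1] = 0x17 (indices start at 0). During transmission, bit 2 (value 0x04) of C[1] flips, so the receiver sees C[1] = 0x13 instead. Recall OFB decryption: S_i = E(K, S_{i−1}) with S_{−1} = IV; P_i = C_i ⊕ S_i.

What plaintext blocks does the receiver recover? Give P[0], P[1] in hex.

P[0] = 0xC6, P[1] = 0xEA

Only C[1] changed, to 0x13. In OFB, a change in C_i flips the same bit in P_i only; the keystream is unaffected. Decrypting the received ciphertext:
P[0]: S = E(K, 0xE7) = 0x70; 0xB6 ⊕ 0x70 = 0xC6.
P[1]: S = E(K, 0x70) = 0xF9; 0x13 ⊕ 0xF9 = 0xEA.
Blocks that differ from the original plaintext: P[1].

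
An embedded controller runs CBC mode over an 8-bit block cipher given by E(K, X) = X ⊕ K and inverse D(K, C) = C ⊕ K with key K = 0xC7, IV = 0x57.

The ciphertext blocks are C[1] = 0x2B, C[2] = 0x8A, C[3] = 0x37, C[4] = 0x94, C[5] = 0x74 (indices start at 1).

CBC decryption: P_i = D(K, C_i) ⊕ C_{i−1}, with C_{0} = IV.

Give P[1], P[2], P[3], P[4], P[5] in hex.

P[1] = 0xBB, P[2] = 0x66, P[3] = 0x7A, P[4] = 0x64, P[5] = 0x27

P[1]: D(K, 0x2B) = 0xEC; 0xEC ⊕ 0x57 = 0xBB.
P[2]: D(K, 0x8A) = 0x4D; 0x4D ⊕ 0x2B = 0x66.
P[3]: D(K, 0x37) = 0xF0; 0xF0 ⊕ 0x8A = 0x7A.
P[4]: D(K, 0x94) = 0x53; 0x53 ⊕ 0x37 = 0x64.
P[5]: D(K, 0x74) = 0xB3; 0xB3 ⊕ 0x94 = 0x27.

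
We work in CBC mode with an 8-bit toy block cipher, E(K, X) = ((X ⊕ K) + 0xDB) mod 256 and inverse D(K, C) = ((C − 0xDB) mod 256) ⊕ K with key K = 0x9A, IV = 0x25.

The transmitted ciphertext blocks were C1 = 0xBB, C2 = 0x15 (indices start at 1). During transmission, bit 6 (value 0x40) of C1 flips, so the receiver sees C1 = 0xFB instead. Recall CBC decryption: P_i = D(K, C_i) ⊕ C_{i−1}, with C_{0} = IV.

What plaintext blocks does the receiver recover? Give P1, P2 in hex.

Only C1 changed, to 0xFB. In CBC, a change in C_i garbles P_i and flips the same bit in P_{i+1}. Decrypting the received ciphertext:
P1: D(K, 0xFB) = 0xBA; 0xBA ⊕ 0x25 = 0x9F.
P2: D(K, 0x15) = 0xA0; 0xA0 ⊕ 0xFB = 0x5B.
Blocks that differ from the original plaintext: P1, P2.

P1 = 0x9F, P2 = 0x5B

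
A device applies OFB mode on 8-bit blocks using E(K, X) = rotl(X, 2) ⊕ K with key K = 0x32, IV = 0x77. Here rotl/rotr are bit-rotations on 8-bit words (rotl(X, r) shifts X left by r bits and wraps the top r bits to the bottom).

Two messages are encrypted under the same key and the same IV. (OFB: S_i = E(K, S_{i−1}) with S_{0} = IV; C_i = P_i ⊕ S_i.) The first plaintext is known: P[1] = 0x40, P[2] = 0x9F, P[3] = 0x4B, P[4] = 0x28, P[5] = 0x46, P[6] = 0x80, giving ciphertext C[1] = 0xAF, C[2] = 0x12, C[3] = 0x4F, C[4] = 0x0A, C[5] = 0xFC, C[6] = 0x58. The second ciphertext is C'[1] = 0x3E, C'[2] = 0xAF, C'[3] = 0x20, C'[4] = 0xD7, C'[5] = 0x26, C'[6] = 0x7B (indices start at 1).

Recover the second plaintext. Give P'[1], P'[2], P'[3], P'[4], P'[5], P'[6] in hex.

In OFB with a reused IV, both messages share the same keystream S_i, so C_i ⊕ C'_i = P_i ⊕ P'_i and thus P'_i = P_i ⊕ C_i ⊕ C'_i.
P'[1]: 0x40 ⊕ 0xAF ⊕ 0x3E = 0xD1.
P'[2]: 0x9F ⊕ 0x12 ⊕ 0xAF = 0x22.
P'[3]: 0x4B ⊕ 0x4F ⊕ 0x20 = 0x24.
P'[4]: 0x28 ⊕ 0x0A ⊕ 0xD7 = 0xF5.
P'[5]: 0x46 ⊕ 0xFC ⊕ 0x26 = 0x9C.
P'[6]: 0x80 ⊕ 0x58 ⊕ 0x7B = 0xA3.

P'[1] = 0xD1, P'[2] = 0x22, P'[3] = 0x24, P'[4] = 0xF5, P'[5] = 0x9C, P'[6] = 0xA3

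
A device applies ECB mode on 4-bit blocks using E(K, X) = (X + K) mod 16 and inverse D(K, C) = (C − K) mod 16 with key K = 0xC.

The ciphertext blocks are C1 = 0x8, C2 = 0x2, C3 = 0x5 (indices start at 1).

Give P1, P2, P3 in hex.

ECB decryption: P_i = D(K, C_i).
P1: D(K, 0x8) = 0xC.
P2: D(K, 0x2) = 0x6.
P3: D(K, 0x5) = 0x9.

P1 = 0xC, P2 = 0x6, P3 = 0x9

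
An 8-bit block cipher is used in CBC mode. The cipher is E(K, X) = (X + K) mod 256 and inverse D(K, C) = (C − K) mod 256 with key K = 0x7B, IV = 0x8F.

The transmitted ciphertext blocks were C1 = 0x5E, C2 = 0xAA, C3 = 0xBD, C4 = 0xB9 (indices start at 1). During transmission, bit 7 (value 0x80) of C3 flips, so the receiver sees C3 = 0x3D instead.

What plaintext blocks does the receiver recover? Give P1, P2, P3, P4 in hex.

P1 = 0x6C, P2 = 0x71, P3 = 0x68, P4 = 0x03

CBC decryption: P_i = D(K, C_i) ⊕ C_{i−1}, with C_{0} = IV.
Only C3 changed, to 0x3D. In CBC, a change in C_i garbles P_i and flips the same bit in P_{i+1}. Decrypting the received ciphertext:
P1: D(K, 0x5E) = 0xE3; 0xE3 ⊕ 0x8F = 0x6C.
P2: D(K, 0xAA) = 0x2F; 0x2F ⊕ 0x5E = 0x71.
P3: D(K, 0x3D) = 0xC2; 0xC2 ⊕ 0xAA = 0x68.
P4: D(K, 0xB9) = 0x3E; 0x3E ⊕ 0x3D = 0x03.
Blocks that differ from the original plaintext: P3, P4.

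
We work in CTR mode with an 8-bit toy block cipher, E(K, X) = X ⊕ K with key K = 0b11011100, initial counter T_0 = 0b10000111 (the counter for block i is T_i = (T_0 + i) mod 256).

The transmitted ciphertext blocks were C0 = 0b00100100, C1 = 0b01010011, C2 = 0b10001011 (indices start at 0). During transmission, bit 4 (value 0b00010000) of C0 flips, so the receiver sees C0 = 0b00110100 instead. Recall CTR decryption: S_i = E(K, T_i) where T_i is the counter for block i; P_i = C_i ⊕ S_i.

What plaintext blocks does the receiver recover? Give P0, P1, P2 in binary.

P0 = 0b01101111, P1 = 0b00000111, P2 = 0b11011110

Only C0 changed, to 0b00110100. In CTR, a change in C_i flips the same bit in P_i only; the keystream is unaffected. Decrypting the received ciphertext:
P0: T = 0b10000111, S = E(K, T) = 0b01011011; 0b00110100 ⊕ 0b01011011 = 0b01101111.
P1: T = 0b10001000, S = E(K, T) = 0b01010100; 0b01010011 ⊕ 0b01010100 = 0b00000111.
P2: T = 0b10001001, S = E(K, T) = 0b01010101; 0b10001011 ⊕ 0b01010101 = 0b11011110.
Blocks that differ from the original plaintext: P0.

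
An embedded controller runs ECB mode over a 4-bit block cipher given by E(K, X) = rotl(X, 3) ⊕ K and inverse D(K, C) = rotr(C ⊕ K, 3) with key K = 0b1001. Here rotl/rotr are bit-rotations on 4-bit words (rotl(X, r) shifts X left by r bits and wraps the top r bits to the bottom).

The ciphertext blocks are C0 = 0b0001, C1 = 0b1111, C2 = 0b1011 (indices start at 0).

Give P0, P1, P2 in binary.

ECB decryption: P_i = D(K, C_i).
P0: D(K, 0b0001) = 0b0001.
P1: D(K, 0b1111) = 0b1100.
P2: D(K, 0b1011) = 0b0100.

P0 = 0b0001, P1 = 0b1100, P2 = 0b0100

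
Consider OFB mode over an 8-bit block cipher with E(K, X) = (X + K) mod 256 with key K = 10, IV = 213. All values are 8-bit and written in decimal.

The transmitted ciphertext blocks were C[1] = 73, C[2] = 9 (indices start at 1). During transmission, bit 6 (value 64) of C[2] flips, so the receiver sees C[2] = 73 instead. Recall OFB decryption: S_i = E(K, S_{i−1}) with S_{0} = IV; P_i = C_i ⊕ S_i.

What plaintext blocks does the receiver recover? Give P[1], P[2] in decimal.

Only C[2] changed, to 73. In OFB, a change in C_i flips the same bit in P_i only; the keystream is unaffected. Decrypting the received ciphertext:
P[1]: S = E(K, 213) = 223; 73 ⊕ 223 = 150.
P[2]: S = E(K, 223) = 233; 73 ⊕ 233 = 160.
Blocks that differ from the original plaintext: P[2].

P[1] = 150, P[2] = 160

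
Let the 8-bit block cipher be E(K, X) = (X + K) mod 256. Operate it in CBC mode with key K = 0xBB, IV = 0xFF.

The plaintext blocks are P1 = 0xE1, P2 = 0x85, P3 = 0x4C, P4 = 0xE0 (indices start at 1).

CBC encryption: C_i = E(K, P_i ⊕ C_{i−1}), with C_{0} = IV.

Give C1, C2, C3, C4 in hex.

C1: P1 ⊕ 0xFF = 0x1E; E(K, 0x1E) = 0xD9.
C2: P2 ⊕ 0xD9 = 0x5C; E(K, 0x5C) = 0x17.
C3: P3 ⊕ 0x17 = 0x5B; E(K, 0x5B) = 0x16.
C4: P4 ⊕ 0x16 = 0xF6; E(K, 0xF6) = 0xB1.

C1 = 0xD9, C2 = 0x17, C3 = 0x16, C4 = 0xB1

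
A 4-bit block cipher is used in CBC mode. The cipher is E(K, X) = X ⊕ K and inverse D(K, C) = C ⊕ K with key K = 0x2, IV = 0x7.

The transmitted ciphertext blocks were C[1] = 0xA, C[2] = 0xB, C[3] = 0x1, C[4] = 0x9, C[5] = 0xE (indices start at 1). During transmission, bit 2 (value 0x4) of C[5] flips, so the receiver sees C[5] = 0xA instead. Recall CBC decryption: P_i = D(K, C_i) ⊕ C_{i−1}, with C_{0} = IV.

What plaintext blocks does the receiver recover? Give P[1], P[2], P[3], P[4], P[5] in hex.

P[1] = 0xF, P[2] = 0x3, P[3] = 0x8, P[4] = 0xA, P[5] = 0x1

Only C[5] changed, to 0xA. In CBC, a change in C_i garbles P_i and flips the same bit in P_{i+1}. Decrypting the received ciphertext:
P[1]: D(K, 0xA) = 0x8; 0x8 ⊕ 0x7 = 0xF.
P[2]: D(K, 0xB) = 0x9; 0x9 ⊕ 0xA = 0x3.
P[3]: D(K, 0x1) = 0x3; 0x3 ⊕ 0xB = 0x8.
P[4]: D(K, 0x9) = 0xB; 0xB ⊕ 0x1 = 0xA.
P[5]: D(K, 0xA) = 0x8; 0x8 ⊕ 0x9 = 0x1.
Blocks that differ from the original plaintext: P[5].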